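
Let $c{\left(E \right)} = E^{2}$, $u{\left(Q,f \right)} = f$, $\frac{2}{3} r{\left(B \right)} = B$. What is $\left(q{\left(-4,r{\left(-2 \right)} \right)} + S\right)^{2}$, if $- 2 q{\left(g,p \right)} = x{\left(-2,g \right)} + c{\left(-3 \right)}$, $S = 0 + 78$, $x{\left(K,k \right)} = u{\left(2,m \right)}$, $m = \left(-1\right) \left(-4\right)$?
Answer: $\frac{20449}{4} \approx 5112.3$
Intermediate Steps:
$r{\left(B \right)} = \frac{3 B}{2}$
$m = 4$
$x{\left(K,k \right)} = 4$
$S = 78$
$q{\left(g,p \right)} = - \frac{13}{2}$ ($q{\left(g,p \right)} = - \frac{4 + \left(-3\right)^{2}}{2} = - \frac{4 + 9}{2} = \left(- \frac{1}{2}\right) 13 = - \frac{13}{2}$)
$\left(q{\left(-4,r{\left(-2 \right)} \right)} + S\right)^{2} = \left(- \frac{13}{2} + 78\right)^{2} = \left(\frac{143}{2}\right)^{2} = \frac{20449}{4}$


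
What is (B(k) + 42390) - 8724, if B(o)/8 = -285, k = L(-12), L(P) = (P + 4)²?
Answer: 31386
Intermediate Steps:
L(P) = (4 + P)²
k = 64 (k = (4 - 12)² = (-8)² = 64)
B(o) = -2280 (B(o) = 8*(-285) = -2280)
(B(k) + 42390) - 8724 = (-2280 + 42390) - 8724 = 40110 - 8724 = 31386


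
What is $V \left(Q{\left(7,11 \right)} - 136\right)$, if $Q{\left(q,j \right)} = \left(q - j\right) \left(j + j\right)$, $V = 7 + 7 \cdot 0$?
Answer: $-1568$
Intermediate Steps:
$V = 7$ ($V = 7 + 0 = 7$)
$Q{\left(q,j \right)} = 2 j \left(q - j\right)$ ($Q{\left(q,j \right)} = \left(q - j\right) 2 j = 2 j \left(q - j\right)$)
$V \left(Q{\left(7,11 \right)} - 136\right) = 7 \left(2 \cdot 11 \left(7 - 11\right) - 136\right) = 7 \left(2 \cdot 11 \left(-4\right) - 136\right) = 7 \left(-88 - 136\right) = 7 \left(-224\right) = -1568$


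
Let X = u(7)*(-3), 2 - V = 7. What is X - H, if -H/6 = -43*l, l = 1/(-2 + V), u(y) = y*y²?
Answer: -6945/7 ≈ -992.14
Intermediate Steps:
V = -5 (V = 2 - 1*7 = 2 - 7 = -5)
u(y) = y³
l = -⅐ (l = 1/(-2 - 5) = 1/(-7) = -⅐ ≈ -0.14286)
X = -1029 (X = 7³*(-3) = 343*(-3) = -1029)
H = -258/7 (H = -(-258)*(-1)/7 = -6*43/7 = -258/7 ≈ -36.857)
X - H = -1029 - 1*(-258/7) = -1029 + 258/7 = -6945/7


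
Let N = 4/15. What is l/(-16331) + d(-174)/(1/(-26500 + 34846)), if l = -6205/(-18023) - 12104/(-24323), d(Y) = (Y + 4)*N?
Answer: -2708650900567784255/7159076468999 ≈ -3.7835e+5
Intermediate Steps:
N = 4/15 (N = 4*(1/15) = 4/15 ≈ 0.26667)
d(Y) = 16/15 + 4*Y/15 (d(Y) = (Y + 4)*(4/15) = (4 + Y)*(4/15) = 16/15 + 4*Y/15)
l = 369074607/438373429 (l = -6205*(-1/18023) - 12104*(-1/24323) = 6205/18023 + 12104/24323 = 369074607/438373429 ≈ 0.84192)
l/(-16331) + d(-174)/(1/(-26500 + 34846)) = (369074607/438373429)/(-16331) + (16/15 + (4/15)*(-174))/(1/(-26500 + 34846)) = (369074607/438373429)*(-1/16331) + (16/15 - 232/5)/(1/8346) = -369074607/7159076468999 - 136/(3*1/8346) = -369074607/7159076468999 - 136/3*8346 = -369074607/7159076468999 - 378352 = -2708650900567784255/7159076468999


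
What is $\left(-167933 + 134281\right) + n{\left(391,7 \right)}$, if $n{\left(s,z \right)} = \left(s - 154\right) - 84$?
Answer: $-33499$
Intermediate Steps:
$n{\left(s,z \right)} = -238 + s$ ($n{\left(s,z \right)} = \left(-154 + s\right) - 84 = -238 + s$)
$\left(-167933 + 134281\right) + n{\left(391,7 \right)} = \left(-167933 + 134281\right) + \left(-238 + 391\right) = -33652 + 153 = -33499$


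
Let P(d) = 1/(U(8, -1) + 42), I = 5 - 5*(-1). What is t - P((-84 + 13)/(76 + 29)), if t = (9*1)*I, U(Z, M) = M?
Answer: 3689/41 ≈ 89.976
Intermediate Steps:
I = 10 (I = 5 + 5 = 10)
P(d) = 1/41 (P(d) = 1/(-1 + 42) = 1/41)
t = 90 (t = (9*1)*10 = 9*10 = 90)
t - P((-84 + 13)/(76 + 29)) = 90 - 1*1/41 = 90 - 1/41 = 3689/41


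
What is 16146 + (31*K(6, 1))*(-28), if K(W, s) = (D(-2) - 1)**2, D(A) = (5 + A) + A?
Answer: 16146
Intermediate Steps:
D(A) = 5 + 2*A
K(W, s) = 0 (K(W, s) = ((5 + 2*(-2)) - 1)**2 = ((5 - 4) - 1)**2 = (1 - 1)**2 = 0**2 = 0)
16146 + (31*K(6, 1))*(-28) = 16146 + (31*0)*(-28) = 16146 + 0*(-28) = 16146 + 0 = 16146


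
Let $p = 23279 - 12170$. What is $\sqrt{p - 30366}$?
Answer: $7 i \sqrt{393} \approx 138.77 i$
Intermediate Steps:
$p = 11109$
$\sqrt{p - 30366} = \sqrt{11109 - 30366} = \sqrt{-19257} = 7 i \sqrt{393}$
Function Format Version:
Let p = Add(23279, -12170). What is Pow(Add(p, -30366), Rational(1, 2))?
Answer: Mul(7, I, Pow(393, Rational(1, 2))) ≈ Mul(138.77, I)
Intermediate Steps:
p = 11109
Pow(Add(p, -30366), Rational(1, 2)) = Pow(Add(11109, -30366), Rational(1, 2)) = Pow(-19257, Rational(1, 2)) = Mul(7, I, Pow(393, Rational(1, 2)))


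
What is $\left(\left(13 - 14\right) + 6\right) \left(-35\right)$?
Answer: $-175$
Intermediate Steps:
$\left(\left(13 - 14\right) + 6\right) \left(-35\right) = \left(-1 + 6\right) \left(-35\right) = 5 \left(-35\right) = -175$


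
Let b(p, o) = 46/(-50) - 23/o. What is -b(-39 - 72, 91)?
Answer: 2668/2275 ≈ 1.1727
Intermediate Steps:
b(p, o) = -23/25 - 23/o (b(p, o) = 46*(-1/50) - 23/o = -23/25 - 23/o)
-b(-39 - 72, 91) = -(-23/25 - 23/91) = -1*(-2668/2275) = 2668/2275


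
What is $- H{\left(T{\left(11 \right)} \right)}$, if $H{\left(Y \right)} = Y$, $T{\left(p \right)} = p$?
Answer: $-11$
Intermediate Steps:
$- H{\left(T{\left(11 \right)} \right)} = \left(-1\right) 11 = -11$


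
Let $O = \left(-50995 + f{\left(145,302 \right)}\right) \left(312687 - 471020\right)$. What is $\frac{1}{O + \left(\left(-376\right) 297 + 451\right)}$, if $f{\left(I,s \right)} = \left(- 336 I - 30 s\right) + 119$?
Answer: $\frac{1}{17203719227} \approx 5.8127 \cdot 10^{-11}$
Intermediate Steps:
$f{\left(I,s \right)} = 119 - 336 I - 30 s$
$O = 17203830448$ ($O = \left(-50995 - 57661\right) \left(312687 - 471020\right) = \left(-50995 - 57661\right) \left(-158333\right) = \left(-108656\right) \left(-158333\right) = 17203830448$)
$\frac{1}{O + \left(\left(-376\right) 297 + 451\right)} = \frac{1}{17203830448 + \left(\left(-376\right) 297 + 451\right)} = \frac{1}{17203830448 + \left(-111672 + 451\right)} = \frac{1}{17203830448 - 111221} = \frac{1}{17203719227}$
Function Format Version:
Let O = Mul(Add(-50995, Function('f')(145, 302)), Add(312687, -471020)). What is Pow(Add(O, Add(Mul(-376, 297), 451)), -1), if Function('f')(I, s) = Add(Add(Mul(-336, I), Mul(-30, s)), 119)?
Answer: Rational(1, 17203719227) ≈ 5.8127e-11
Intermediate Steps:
Function('f')(I, s) = Add(119, Mul(-336, I), Mul(-30, s))
O = 17203830448 (O = Mul(Add(-50995, Add(119, Mul(-336, 145), Mul(-30, 302))), Add(312687, -471020)) = Mul(Add(-50995, Add(119, -48720, -9060)), -158333) = Mul(Add(-50995, -57661), -158333) = Mul(-108656, -158333) = 17203830448)
Pow(Add(O, Add(Mul(-376, 297), 451)), -1) = Pow(Add(17203830448, Add(Mul(-376, 297), 451)), -1) = Pow(Add(17203830448, Add(-111672, 451)), -1) = Pow(Add(17203830448, -111221), -1) = Pow(17203719227, -1) = Rational(1, 17203719227)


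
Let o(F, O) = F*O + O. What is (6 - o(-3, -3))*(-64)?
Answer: 0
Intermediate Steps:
o(F, O) = O + F*O
(6 - o(-3, -3))*(-64) = (6 - (-3)*(1 - 3))*(-64) = (6 - (-3)*(-2))*(-64) = (6 - 1*6)*(-64) = (6 - 6)*(-64) = 0*(-64) = 0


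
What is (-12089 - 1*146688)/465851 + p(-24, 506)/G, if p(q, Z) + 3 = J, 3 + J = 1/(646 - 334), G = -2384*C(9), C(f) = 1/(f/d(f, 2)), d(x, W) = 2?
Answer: -76118246881/231002467072 ≈ -0.32951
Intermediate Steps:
C(f) = 2/f (C(f) = 1/(f/2) = 2/f)
G = -4768/9 ≈ -529.78
J = -935/312 (J = -3 + 1/(646 - 334) = -3 + 1/312 = -935/312 ≈ -2.9968)
p(q, Z) = -1871/312 (p(q, Z) = -3 - 935/312 = -1871/312)
(-12089 - 1*146688)/465851 + p(-24, 506)/G = (-12089 - 1*146688)/465851 - 1871/(312*(-4768/9)) = (-12089 - 146688)*(1/465851) - 1871/312*(-9/4768) = -158777*1/465851 + 5613/495872 = -158777/465851 + 5613/495872 = -76118246881/231002467072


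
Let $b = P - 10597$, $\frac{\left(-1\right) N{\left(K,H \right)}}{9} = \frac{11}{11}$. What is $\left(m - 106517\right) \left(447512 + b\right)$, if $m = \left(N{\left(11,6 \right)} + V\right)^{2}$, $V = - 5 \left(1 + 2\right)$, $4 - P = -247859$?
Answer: $-72546066098$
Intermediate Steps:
$P = 247863$ ($P = 4 - -247859 = 4 + 247859 = 247863$)
$N{\left(K,H \right)} = -9$ ($N{\left(K,H \right)} = - 9 \cdot \frac{11}{11} = - 9 \cdot 11 \cdot \frac{1}{11} = \left(-9\right) 1 = -9$)
$b = 237266$ ($b = 247863 - 10597 = 237266$)
$V = -15$ ($V = \left(-5\right) 3 = -15$)
$m = 576$ ($m = \left(-9 - 15\right)^{2} = \left(-24\right)^{2} = 576$)
$\left(m - 106517\right) \left(447512 + b\right) = \left(576 - 106517\right) \left(447512 + 237266\right) = \left(-105941\right) 684778 = -72546066098$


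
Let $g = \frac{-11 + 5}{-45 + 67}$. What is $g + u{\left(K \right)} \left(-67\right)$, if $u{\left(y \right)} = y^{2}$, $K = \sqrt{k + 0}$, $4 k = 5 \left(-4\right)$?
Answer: $\frac{3682}{11} \approx 334.73$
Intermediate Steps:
$k = -5$ ($k = \frac{5 \left(-4\right)}{4} = \frac{1}{4} \left(-20\right) = -5$)
$g = - \frac{3}{11}$ ($g = - \frac{6}{22} = \left(-6\right) \frac{1}{22} = - \frac{3}{11} \approx -0.27273$)
$K = i \sqrt{5}$ ($K = \sqrt{-5 + 0} = \sqrt{-5} = i \sqrt{5} \approx 2.2361 i$)
$g + u{\left(K \right)} \left(-67\right) = - \frac{3}{11} + \left(i \sqrt{5}\right)^{2} \left(-67\right) = - \frac{3}{11} - -335 = - \frac{3}{11} + 335 = \frac{3682}{11}$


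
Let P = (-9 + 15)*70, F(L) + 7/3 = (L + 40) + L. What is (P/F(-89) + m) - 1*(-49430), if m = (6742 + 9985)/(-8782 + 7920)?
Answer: 17930117673/362902 ≈ 49408.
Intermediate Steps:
F(L) = 113/3 + 2*L (F(L) = -7/3 + ((L + 40) + L) = -7/3 + ((40 + L) + L) = -7/3 + (40 + 2*L) = 113/3 + 2*L)
m = -16727/862 (m = 16727/(-862) = 16727*(-1/862) = -16727/862 ≈ -19.405)
P = 420 (P = 6*70 = 420)
(P/F(-89) + m) - 1*(-49430) = (420/(113/3 + 2*(-89)) - 16727/862) - 1*(-49430) = (420/(113/3 - 178) - 16727/862) + 49430 = (420/(-421/3) - 16727/862) + 49430 = (420*(-3/421) - 16727/862) + 49430 = (-1260/421 - 16727/862) + 49430 = -8128187/362902 + 49430 = 17930117673/362902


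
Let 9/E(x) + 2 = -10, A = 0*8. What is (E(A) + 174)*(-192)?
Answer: -33264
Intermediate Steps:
A = 0
E(x) = -¾ (E(x) = 9/(-2 - 10) = 9/(-12) = 9*(-1/12) = -¾)
(E(A) + 174)*(-192) = (-¾ + 174)*(-192) = (693/4)*(-192) = -33264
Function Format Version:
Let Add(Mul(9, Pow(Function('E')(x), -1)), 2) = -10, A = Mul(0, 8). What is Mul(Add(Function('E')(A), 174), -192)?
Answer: -33264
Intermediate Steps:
A = 0
Function('E')(x) = Rational(-3, 4) (Function('E')(x) = Mul(9, Pow(Add(-2, -10), -1)) = Mul(9, Pow(-12, -1)) = Mul(9, Rational(-1, 12)) = Rational(-3, 4))
Mul(Add(Function('E')(A), 174), -192) = Mul(Add(Rational(-3, 4), 174), -192) = Mul(Rational(693, 4), -192) = -33264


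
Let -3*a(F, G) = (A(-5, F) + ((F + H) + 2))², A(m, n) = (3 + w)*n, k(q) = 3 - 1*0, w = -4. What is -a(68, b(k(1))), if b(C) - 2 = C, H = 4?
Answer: 12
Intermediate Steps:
k(q) = 3 (k(q) = 3 + 0 = 3)
b(C) = 2 + C
A(m, n) = -n (A(m, n) = (3 - 4)*n = -n)
a(F, G) = -12 (a(F, G) = -(-F + ((F + 4) + 2))²/3 = -(-F + ((4 + F) + 2))²/3 = -(-F + (6 + F))²/3 = -⅓*6² = -⅓*36 = -12)
-a(68, b(k(1))) = -1*(-12) = 12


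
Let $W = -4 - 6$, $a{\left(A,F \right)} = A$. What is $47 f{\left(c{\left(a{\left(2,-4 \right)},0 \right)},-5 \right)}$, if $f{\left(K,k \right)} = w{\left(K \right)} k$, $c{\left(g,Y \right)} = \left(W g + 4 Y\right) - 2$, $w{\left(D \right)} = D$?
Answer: $5170$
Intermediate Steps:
$W = -10$ ($W = -4 - 6 = -10$)
$c{\left(g,Y \right)} = -2 - 10 g + 4 Y$ ($c{\left(g,Y \right)} = \left(- 10 g + 4 Y\right) - 2 = -2 - 10 g + 4 Y$)
$f{\left(K,k \right)} = K k$
$47 f{\left(c{\left(a{\left(2,-4 \right)},0 \right)},-5 \right)} = 47 \left(-2 - 20 + 4 \cdot 0\right) \left(-5\right) = 47 \left(-2 - 20 + 0\right) \left(-5\right) = 47 \left(\left(-22\right) \left(-5\right)\right) = 47 \cdot 110 = 5170$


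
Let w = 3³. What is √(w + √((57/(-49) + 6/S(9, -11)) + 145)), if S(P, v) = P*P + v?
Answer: √(33075 + 35*√176305)/35 ≈ 6.2447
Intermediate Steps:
S(P, v) = v + P² (S(P, v) = P² + v = v + P²)
w = 27
√(w + √((57/(-49) + 6/S(9, -11)) + 145)) = √(27 + √((57/(-49) + 6/(-11 + 9²)) + 145)) = √(27 + √((57*(-1/49) + 6/(-11 + 81)) + 145)) = √(27 + √((-57/49 + 6/70) + 145)) = √(27 + √((-57/49 + 6*(1/70)) + 145)) = √(27 + √((-57/49 + 3/35) + 145)) = √(27 + √(-264/245 + 145)) = √(27 + √(35261/245)) = √(27 + √176305/35)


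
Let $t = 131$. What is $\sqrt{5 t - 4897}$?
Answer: $i \sqrt{4242} \approx 65.131 i$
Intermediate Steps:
$\sqrt{5 t - 4897} = \sqrt{5 \cdot 131 - 4897} = \sqrt{655 - 4897} = \sqrt{-4242} = i \sqrt{4242}$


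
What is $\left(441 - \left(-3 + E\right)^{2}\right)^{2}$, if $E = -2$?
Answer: $173056$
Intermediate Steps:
$\left(441 - \left(-3 + E\right)^{2}\right)^{2} = \left(441 - \left(-3 - 2\right)^{2}\right)^{2} = \left(441 - \left(-5\right)^{2}\right)^{2} = \left(441 - 25\right)^{2} = 416^{2} = 173056$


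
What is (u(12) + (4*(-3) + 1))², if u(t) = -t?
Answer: 529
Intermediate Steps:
(u(12) + (4*(-3) + 1))² = (-1*12 + (4*(-3) + 1))² = (-12 + (-12 + 1))² = (-12 - 11)² = (-23)² = 529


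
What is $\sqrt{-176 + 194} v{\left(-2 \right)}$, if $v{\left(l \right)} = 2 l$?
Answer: $- 12 \sqrt{2} \approx -16.971$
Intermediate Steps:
$\sqrt{-176 + 194} v{\left(-2 \right)} = \sqrt{-176 + 194} \cdot 2 \left(-2\right) = \sqrt{18} \left(-4\right) = 3 \sqrt{2} \left(-4\right) = - 12 \sqrt{2}$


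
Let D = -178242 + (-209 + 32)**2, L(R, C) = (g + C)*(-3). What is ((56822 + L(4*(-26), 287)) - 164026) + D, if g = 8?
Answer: -255002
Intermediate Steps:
L(R, C) = -24 - 3*C (L(R, C) = (8 + C)*(-3) = -24 - 3*C)
D = -146913 (D = -178242 + (-177)**2 = -178242 + 31329 = -146913)
((56822 + L(4*(-26), 287)) - 164026) + D = ((56822 + (-24 - 3*287)) - 164026) - 146913 = ((56822 + (-24 - 861)) - 164026) - 146913 = ((56822 - 885) - 164026) - 146913 = (55937 - 164026) - 146913 = -108089 - 146913 = -255002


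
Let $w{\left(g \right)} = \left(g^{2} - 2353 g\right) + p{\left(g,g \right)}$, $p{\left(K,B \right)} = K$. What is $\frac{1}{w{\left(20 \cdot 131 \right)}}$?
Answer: $\frac{1}{702160} \approx 1.4242 \cdot 10^{-6}$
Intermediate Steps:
$w{\left(g \right)} = g^{2} - 2352 g$ ($w{\left(g \right)} = \left(g^{2} - 2353 g\right) + g = g^{2} - 2352 g$)
$\frac{1}{w{\left(20 \cdot 131 \right)}} = \frac{1}{20 \cdot 131 \left(-2352 + 20 \cdot 131\right)} = \frac{1}{2620 \left(-2352 + 2620\right)} = \frac{1}{2620 \cdot 268} = \frac{1}{702160}$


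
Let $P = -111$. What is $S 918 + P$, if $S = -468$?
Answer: $-429735$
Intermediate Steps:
$S 918 + P = \left(-468\right) 918 - 111 = -429624 - 111 = -429735$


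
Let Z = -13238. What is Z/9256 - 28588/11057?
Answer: -205491547/51171796 ≈ -4.0157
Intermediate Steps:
Z/9256 - 28588/11057 = -13238/9256 - 28588/11057 = -13238*1/9256 - 28588*1/11057 = -6619/4628 - 28588/11057 = -205491547/51171796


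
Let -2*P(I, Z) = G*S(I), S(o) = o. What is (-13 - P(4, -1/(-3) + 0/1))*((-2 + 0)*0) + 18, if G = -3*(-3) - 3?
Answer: 18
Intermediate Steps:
G = 6 (G = 9 - 3 = 6)
P(I, Z) = -3*I
(-13 - P(4, -1/(-3) + 0/1))*((-2 + 0)*0) + 18 = (-13 - (-3)*4)*((-2 + 0)*0) + 18 = (-13 - 1*(-12))*(-2*0) + 18 = (-13 + 12)*0 + 18 = -1*0 + 18 = 0 + 18 = 18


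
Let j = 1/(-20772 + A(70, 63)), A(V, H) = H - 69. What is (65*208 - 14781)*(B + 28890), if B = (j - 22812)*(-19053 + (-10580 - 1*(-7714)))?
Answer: -13101711166974703/20778 ≈ -6.3056e+11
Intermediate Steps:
A(V, H) = -69 + H
j = -1/20778 (j = 1/(-20772 + (-69 + 63)) = 1/(-20772 - 6) = 1/(-20778) = -1/20778 ≈ -4.8128e-5)
B = 10389337207303/20778 (B = (-1/20778 - 22812)*(-19053 + (-10580 - 1*(-7714))) = -473987737*(-19053 + (-10580 + 7714))/20778 = -473987737*(-19053 - 2866)/20778 = -473987737/20778*(-21919) = 10389337207303/20778 ≈ 5.0002e+8)
(65*208 - 14781)*(B + 28890) = (65*208 - 14781)*(10389337207303/20778 + 28890) = (13520 - 14781)*(10389937483723/20778) = -1261*10389937483723/20778 = -13101711166974703/20778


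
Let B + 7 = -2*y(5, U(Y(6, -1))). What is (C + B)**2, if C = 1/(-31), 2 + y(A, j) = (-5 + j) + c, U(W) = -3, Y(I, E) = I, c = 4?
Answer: 23716/961 ≈ 24.678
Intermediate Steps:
y(A, j) = -3 + j (y(A, j) = -2 + ((-5 + j) + 4) = -2 + (-1 + j) = -3 + j)
C = -1/31 ≈ -0.032258
B = 5 (B = -7 - 2*(-3 - 3) = -7 - 2*(-6) = -7 + 12 = 5)
(C + B)**2 = (-1/31 + 5)**2 = (154/31)**2 = 23716/961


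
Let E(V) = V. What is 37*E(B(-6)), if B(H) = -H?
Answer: 222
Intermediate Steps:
37*E(B(-6)) = 37*(-1*(-6)) = 37*6 = 222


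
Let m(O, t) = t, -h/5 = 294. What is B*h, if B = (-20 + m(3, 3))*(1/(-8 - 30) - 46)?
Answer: -21853755/19 ≈ -1.1502e+6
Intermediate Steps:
h = -1470 (h = -5*294 = -1470)
B = 29733/38 (B = (-20 + 3)*(1/(-8 - 30) - 46) = -17*(1/(-38) - 46) = -17*(-1/38 - 46) = -17*(-1749/38) = 29733/38 ≈ 782.45)
B*h = (29733/38)*(-1470) = -21853755/19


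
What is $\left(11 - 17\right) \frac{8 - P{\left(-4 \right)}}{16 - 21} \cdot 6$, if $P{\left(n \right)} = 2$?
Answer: $\frac{216}{5} \approx 43.2$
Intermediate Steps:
$\left(11 - 17\right) \frac{8 - P{\left(-4 \right)}}{16 - 21} \cdot 6 = \left(11 - 17\right) \frac{8 - 2}{16 - 21} \cdot 6 = - 6 \frac{6}{16 - 21} \cdot 6 = - 6 \frac{6}{-5} \cdot 6 = - 6 \cdot 6 \left(- \frac{1}{5}\right) 6 = \left(-6\right) \left(- \frac{6}{5}\right) 6 = \frac{36}{5} \cdot 6 = \frac{216}{5}$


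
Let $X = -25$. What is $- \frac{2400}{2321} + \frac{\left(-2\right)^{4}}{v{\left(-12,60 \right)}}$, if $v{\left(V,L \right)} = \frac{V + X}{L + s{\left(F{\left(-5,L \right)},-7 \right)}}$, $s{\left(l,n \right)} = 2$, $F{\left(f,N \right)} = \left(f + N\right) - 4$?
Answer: $- \frac{2391232}{85877} \approx -27.845$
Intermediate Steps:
$F{\left(f,N \right)} = -4 + N + f$ ($F{\left(f,N \right)} = \left(N + f\right) - 4 = -4 + N + f$)
$v{\left(V,L \right)} = \frac{-25 + V}{2 + L}$ ($v{\left(V,L \right)} = \frac{V - 25}{L + 2} = \frac{-25 + V}{2 + L}$)
$- \frac{2400}{2321} + \frac{\left(-2\right)^{4}}{v{\left(-12,60 \right)}} = - \frac{2400}{2321} + \frac{\left(-2\right)^{4}}{\frac{1}{2 + 60} \left(-25 - 12\right)} = \left(-2400\right) \frac{1}{2321} + \frac{16}{\frac{1}{62} \left(-37\right)} = - \frac{2400}{2321} + \frac{16}{\frac{1}{62} \left(-37\right)} = - \frac{2400}{2321} + \frac{16}{- \frac{37}{62}} = - \frac{2400}{2321} + 16 \left(- \frac{62}{37}\right) = - \frac{2400}{2321} - \frac{992}{37} = - \frac{2391232}{85877}$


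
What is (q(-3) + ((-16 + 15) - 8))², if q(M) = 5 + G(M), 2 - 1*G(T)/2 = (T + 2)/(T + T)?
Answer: ⅑ ≈ 0.11111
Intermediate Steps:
G(T) = 4 - (2 + T)/T (G(T) = 4 - 2*(T + 2)/(T + T) = 4 - 2*(2 + T)/(2*T) = 4 - 2*(2 + T)*1/(2*T) = 4 - (2 + T)/T)
q(M) = 8 - 2/M (q(M) = 5 + (3 - 2/M) = 8 - 2/M)
(q(-3) + ((-16 + 15) - 8))² = ((8 - 2/(-3)) + ((-16 + 15) - 8))² = ((8 - 2*(-⅓)) + (-1 - 8))² = ((8 + ⅔) - 9)² = (26/3 - 9)² = (-⅓)² = ⅑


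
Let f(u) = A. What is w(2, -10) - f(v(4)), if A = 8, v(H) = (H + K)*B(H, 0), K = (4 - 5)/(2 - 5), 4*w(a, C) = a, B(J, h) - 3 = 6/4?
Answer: -15/2 ≈ -7.5000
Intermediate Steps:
B(J, h) = 9/2 (B(J, h) = 3 + 6/4 = 3 + 6*(¼) = 3 + 3/2 = 9/2)
w(a, C) = a/4
K = ⅓ (K = -1/(-3) = -1*(-⅓) = ⅓ ≈ 0.33333)
v(H) = 3/2 + 9*H/2 (v(H) = (H + ⅓)*(9/2) = (⅓ + H)*(9/2) = 3/2 + 9*H/2)
f(u) = 8
w(2, -10) - f(v(4)) = (¼)*2 - 1*8 = ½ - 8 = -15/2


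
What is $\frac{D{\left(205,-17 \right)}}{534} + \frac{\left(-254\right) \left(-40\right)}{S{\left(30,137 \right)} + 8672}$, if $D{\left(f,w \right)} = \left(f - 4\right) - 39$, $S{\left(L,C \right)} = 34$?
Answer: $\frac{569651}{387417} \approx 1.4704$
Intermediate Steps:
$D{\left(f,w \right)} = -43 + f$ ($D{\left(f,w \right)} = \left(-4 + f\right) - 39 = -43 + f$)
$\frac{D{\left(205,-17 \right)}}{534} + \frac{\left(-254\right) \left(-40\right)}{S{\left(30,137 \right)} + 8672} = \frac{-43 + 205}{534} + \frac{\left(-254\right) \left(-40\right)}{34 + 8672} = 162 \cdot \frac{1}{534} + \frac{10160}{8706} = \frac{27}{89} + 10160 \cdot \frac{1}{8706} = \frac{27}{89} + \frac{5080}{4353} = \frac{569651}{387417}$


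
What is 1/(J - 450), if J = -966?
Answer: -1/1416 ≈ -0.00070621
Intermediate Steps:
1/(J - 450) = 1/(-966 - 450) = 1/(-1416) = -1/1416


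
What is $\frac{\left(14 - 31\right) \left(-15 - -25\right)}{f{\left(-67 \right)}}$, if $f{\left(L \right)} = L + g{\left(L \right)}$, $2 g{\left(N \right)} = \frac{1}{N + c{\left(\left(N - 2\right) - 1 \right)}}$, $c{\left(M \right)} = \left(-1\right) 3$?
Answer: $\frac{23800}{9381} \approx 2.537$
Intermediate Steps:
$c{\left(M \right)} = -3$
$g{\left(N \right)} = \frac{1}{2 \left(-3 + N\right)}$ ($g{\left(N \right)} = \frac{1}{2 \left(N - 3\right)} = \frac{1}{2 \left(-3 + N\right)}$)
$f{\left(L \right)} = L + \frac{1}{2 \left(-3 + L\right)}$
$\frac{\left(14 - 31\right) \left(-15 - -25\right)}{f{\left(-67 \right)}} = \frac{\left(14 - 31\right) \left(-15 - -25\right)}{\frac{1}{-3 - 67} \left(\frac{1}{2} - 67 \left(-3 - 67\right)\right)} = \frac{\left(-17\right) \left(-15 + 25\right)}{\frac{1}{-70} \left(\frac{1}{2} - -4690\right)} = \frac{\left(-17\right) 10}{\left(- \frac{1}{70}\right) \left(\frac{1}{2} + 4690\right)} = - \frac{170}{\left(- \frac{1}{70}\right) \frac{9381}{2}} = - \frac{170}{- \frac{9381}{140}} = \left(-170\right) \left(- \frac{140}{9381}\right) = \frac{23800}{9381}$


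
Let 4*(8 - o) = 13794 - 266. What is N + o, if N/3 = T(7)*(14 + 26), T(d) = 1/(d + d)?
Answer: -23558/7 ≈ -3365.4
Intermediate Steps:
T(d) = 1/(2*d)
N = 60/7 (N = 3*(((1/2)/7)*(14 + 26)) = 3*(((1/2)*(1/7))*40) = 3*((1/14)*40) = 3*(20/7) = 60/7 ≈ 8.5714)
o = -3374 (o = 8 - (13794 - 266)/4 = 8 - 1/4*13528 = 8 - 3382 = -3374)
N + o = 60/7 - 3374 = -23558/7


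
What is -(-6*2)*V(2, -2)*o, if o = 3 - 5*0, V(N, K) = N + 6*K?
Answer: -360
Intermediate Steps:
o = 3 (o = 3 + 0 = 3)
-(-6*2)*V(2, -2)*o = -(-6*2)*(2 + 6*(-2))*3 = -(-12*(2 - 12))*3 = -(-12*(-10))*3 = -120*3 = -1*360 = -360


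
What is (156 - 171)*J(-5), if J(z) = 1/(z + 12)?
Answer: -15/7 ≈ -2.1429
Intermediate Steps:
J(z) = 1/(12 + z)
(156 - 171)*J(-5) = (156 - 171)/(12 - 5) = -15/7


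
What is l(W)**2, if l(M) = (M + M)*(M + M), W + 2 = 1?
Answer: 16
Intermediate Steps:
W = -1 (W = -2 + 1 = -1)
l(M) = 4*M**2 (l(M) = (2*M)*(2*M) = 4*M**2)
l(W)**2 = (4*(-1)**2)**2 = (4*1)**2 = 4**2 = 16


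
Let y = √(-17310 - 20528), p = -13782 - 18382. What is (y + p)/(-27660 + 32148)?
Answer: -43/6 + I*√37838/4488 ≈ -7.1667 + 0.043342*I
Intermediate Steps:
p = -32164
y = I*√37838 (y = √(-37838) = I*√37838 ≈ 194.52*I)
(y + p)/(-27660 + 32148) = (I*√37838 - 32164)/(-27660 + 32148) = (-32164 + I*√37838)/4488 = (-32164 + I*√37838)*(1/4488) = -43/6 + I*√37838/4488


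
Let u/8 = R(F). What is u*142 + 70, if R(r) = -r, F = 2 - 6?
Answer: 4614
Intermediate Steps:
F = -4
u = 32 (u = 8*(-1*(-4)) = 8*4 = 32)
u*142 + 70 = 32*142 + 70 = 4544 + 70 = 4614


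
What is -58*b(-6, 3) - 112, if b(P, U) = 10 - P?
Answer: -1040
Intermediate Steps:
-58*b(-6, 3) - 112 = -58*(10 - 1*(-6)) - 112 = -58*(10 + 6) - 112 = -58*16 - 112 = -928 - 112 = -1040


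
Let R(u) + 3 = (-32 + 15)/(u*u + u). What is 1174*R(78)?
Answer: -10861261/3081 ≈ -3525.2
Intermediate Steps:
R(u) = -3 - 17/(u + u²) (R(u) = -3 + (-32 + 15)/(u*u + u) = -3 - 17/(u² + u) = -3 - 17/(u + u²))
1174*R(78) = 1174*((-17 - 3*78 - 3*78²)/(78*(1 + 78))) = 1174*((1/78)*(-17 - 234 - 3*6084)/79) = 1174*((1/78)*(1/79)*(-17 - 234 - 18252)) = 1174*((1/78)*(1/79)*(-18503)) = 1174*(-18503/6162) = -10861261/3081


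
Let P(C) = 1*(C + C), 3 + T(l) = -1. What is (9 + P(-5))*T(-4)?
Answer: 4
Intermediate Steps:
T(l) = -4 (T(l) = -3 - 1 = -4)
P(C) = 2*C (P(C) = 1*(2*C) = 2*C)
(9 + P(-5))*T(-4) = (9 + 2*(-5))*(-4) = (9 - 10)*(-4) = -1*(-4) = 4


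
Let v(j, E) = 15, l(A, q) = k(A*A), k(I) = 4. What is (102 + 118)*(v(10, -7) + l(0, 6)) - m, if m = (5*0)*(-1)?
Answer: 4180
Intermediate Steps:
l(A, q) = 4
m = 0 (m = 0*(-1) = 0)
(102 + 118)*(v(10, -7) + l(0, 6)) - m = (102 + 118)*(15 + 4) - 1*0 = 220*19 + 0 = 4180 + 0 = 4180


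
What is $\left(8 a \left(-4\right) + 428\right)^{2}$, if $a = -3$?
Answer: $274576$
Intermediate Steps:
$\left(8 a \left(-4\right) + 428\right)^{2} = \left(8 \left(-3\right) \left(-4\right) + 428\right)^{2} = \left(\left(-24\right) \left(-4\right) + 428\right)^{2} = \left(96 + 428\right)^{2} = 524^{2} = 274576$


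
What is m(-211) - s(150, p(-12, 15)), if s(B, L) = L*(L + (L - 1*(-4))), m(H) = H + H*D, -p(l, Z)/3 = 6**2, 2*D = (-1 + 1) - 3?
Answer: -45581/2 ≈ -22791.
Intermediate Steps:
D = -3/2 (D = ((-1 + 1) - 3)/2 = (0 - 3)/2 = (1/2)*(-3) = -3/2 ≈ -1.5000)
p(l, Z) = -108 (p(l, Z) = -3*6**2 = -3*36 = -108)
m(H) = -H/2 (m(H) = H + H*(-3/2) = H - 3*H/2 = -H/2)
s(B, L) = L*(4 + 2*L) (s(B, L) = L*(L + (L + 4)) = L*(L + (4 + L)) = L*(4 + 2*L))
m(-211) - s(150, p(-12, 15)) = -1/2*(-211) - 2*(-108)*(2 - 108) = 211/2 - 2*(-108)*(-106) = 211/2 - 1*22896 = 211/2 - 22896 = -45581/2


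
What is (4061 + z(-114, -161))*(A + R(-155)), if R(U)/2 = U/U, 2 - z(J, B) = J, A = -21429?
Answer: -89500579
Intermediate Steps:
z(J, B) = 2 - J
R(U) = 2 (R(U) = 2*(U/U) = 2*1 = 2)
(4061 + z(-114, -161))*(A + R(-155)) = (4061 + (2 - 1*(-114)))*(-21429 + 2) = (4061 + (2 + 114))*(-21427) = (4061 + 116)*(-21427) = 4177*(-21427) = -89500579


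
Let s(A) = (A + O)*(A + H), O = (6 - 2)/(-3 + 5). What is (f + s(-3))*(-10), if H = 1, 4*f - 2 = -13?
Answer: 15/2 ≈ 7.5000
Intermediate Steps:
f = -11/4 (f = ½ + (¼)*(-13) = ½ - 13/4 = -11/4 ≈ -2.7500)
O = 2 (O = 4/2 = 4*(½) = 2)
s(A) = (1 + A)*(2 + A) (s(A) = (A + 2)*(A + 1) = (2 + A)*(1 + A) = (1 + A)*(2 + A))
(f + s(-3))*(-10) = (-11/4 + (2 + (-3)² + 3*(-3)))*(-10) = (-11/4 + (2 + 9 - 9))*(-10) = (-11/4 + 2)*(-10) = -¾*(-10) = 15/2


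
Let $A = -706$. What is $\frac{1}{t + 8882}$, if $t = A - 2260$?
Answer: $\frac{1}{5916} \approx 0.00016903$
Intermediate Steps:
$t = -2966$ ($t = -706 - 2260 = -2966$)
$\frac{1}{t + 8882} = \frac{1}{-2966 + 8882} = \frac{1}{5916}$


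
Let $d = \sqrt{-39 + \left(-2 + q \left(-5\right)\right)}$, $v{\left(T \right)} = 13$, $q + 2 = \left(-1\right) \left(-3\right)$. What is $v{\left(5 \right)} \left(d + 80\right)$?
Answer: $1040 + 13 i \sqrt{46} \approx 1040.0 + 88.17 i$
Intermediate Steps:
$q = 1$ ($q = -2 - -3 = -2 + 3 = 1$)
$d = i \sqrt{46}$ ($d = \sqrt{-39 + \left(-2 + 1 \left(-5\right)\right)} = \sqrt{-39 - 7} = \sqrt{-46} = i \sqrt{46} \approx 6.7823 i$)
$v{\left(5 \right)} \left(d + 80\right) = 13 \left(i \sqrt{46} + 80\right) = 13 \left(80 + i \sqrt{46}\right) = 1040 + 13 i \sqrt{46}$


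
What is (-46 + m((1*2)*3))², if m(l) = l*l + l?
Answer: 16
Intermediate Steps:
m(l) = l + l² (m(l) = l² + l = l + l²)
(-46 + m((1*2)*3))² = (-46 + ((1*2)*3)*(1 + (1*2)*3))² = (-46 + (2*3)*(1 + 2*3))² = (-46 + 6*(1 + 6))² = (-46 + 6*7)² = (-46 + 42)² = (-4)² = 16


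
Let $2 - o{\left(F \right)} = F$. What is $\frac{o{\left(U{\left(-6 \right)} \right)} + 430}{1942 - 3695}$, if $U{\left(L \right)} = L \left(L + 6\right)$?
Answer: $- \frac{432}{1753} \approx -0.24643$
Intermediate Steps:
$U{\left(L \right)} = L \left(6 + L\right)$
$o{\left(F \right)} = 2 - F$
$\frac{o{\left(U{\left(-6 \right)} \right)} + 430}{1942 - 3695} = \frac{\left(2 - - 6 \left(6 - 6\right)\right) + 430}{1942 - 3695} = \frac{\left(2 - \left(-6\right) 0\right) + 430}{-1753} = \left(\left(2 - 0\right) + 430\right) \left(- \frac{1}{1753}\right) = \left(\left(2 + 0\right) + 430\right) \left(- \frac{1}{1753}\right) = \left(2 + 430\right) \left(- \frac{1}{1753}\right) = 432 \left(- \frac{1}{1753}\right) = - \frac{432}{1753}$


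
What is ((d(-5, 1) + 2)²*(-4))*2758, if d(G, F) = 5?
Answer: -540568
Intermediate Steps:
((d(-5, 1) + 2)²*(-4))*2758 = ((5 + 2)²*(-4))*2758 = (7²*(-4))*2758 = (49*(-4))*2758 = -196*2758 = -540568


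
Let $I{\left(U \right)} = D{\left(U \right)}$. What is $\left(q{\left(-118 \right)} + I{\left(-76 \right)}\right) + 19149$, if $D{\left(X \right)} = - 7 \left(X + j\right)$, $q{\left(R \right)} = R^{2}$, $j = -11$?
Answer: $33682$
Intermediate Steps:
$D{\left(X \right)} = 77 - 7 X$ ($D{\left(X \right)} = - 7 \left(X - 11\right) = - 7 \left(-11 + X\right) = 77 - 7 X$)
$I{\left(U \right)} = 77 - 7 U$
$\left(q{\left(-118 \right)} + I{\left(-76 \right)}\right) + 19149 = \left(\left(-118\right)^{2} + \left(77 - -532\right)\right) + 19149 = \left(13924 + \left(77 + 532\right)\right) + 19149 = \left(13924 + 609\right) + 19149 = 14533 + 19149 = 33682$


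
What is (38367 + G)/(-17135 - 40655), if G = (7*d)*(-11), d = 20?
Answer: -36827/57790 ≈ -0.63726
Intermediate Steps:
G = -1540 (G = (7*20)*(-11) = 140*(-11) = -1540)
(38367 + G)/(-17135 - 40655) = (38367 - 1540)/(-17135 - 40655) = 36827/(-57790) = 36827*(-1/57790) = -36827/57790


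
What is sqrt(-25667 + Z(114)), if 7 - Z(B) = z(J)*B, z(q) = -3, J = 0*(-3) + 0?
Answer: I*sqrt(25318) ≈ 159.12*I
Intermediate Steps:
J = 0 (J = 0 + 0 = 0)
Z(B) = 7 + 3*B (Z(B) = 7 - (-3)*B = 7 + 3*B)
sqrt(-25667 + Z(114)) = sqrt(-25667 + (7 + 3*114)) = sqrt(-25667 + (7 + 342)) = sqrt(-25667 + 349) = sqrt(-25318) = I*sqrt(25318)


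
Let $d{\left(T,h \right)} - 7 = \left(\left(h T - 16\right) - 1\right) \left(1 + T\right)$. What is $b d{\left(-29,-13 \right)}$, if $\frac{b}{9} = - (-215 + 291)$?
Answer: $6889932$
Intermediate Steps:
$b = -684$ ($b = 9 \left(- (-215 + 291)\right) = 9 \left(\left(-1\right) 76\right) = 9 \left(-76\right) = -684$)
$d{\left(T,h \right)} = 7 + \left(1 + T\right) \left(-17 + T h\right)$ ($d{\left(T,h \right)} = 7 + \left(\left(h T - 16\right) - 1\right) \left(1 + T\right) = 7 + \left(\left(T h - 16\right) - 1\right) \left(1 + T\right) = 7 + \left(\left(-16 + T h\right) - 1\right) \left(1 + T\right) = 7 + \left(-17 + T h\right) \left(1 + T\right) = 7 + \left(1 + T\right) \left(-17 + T h\right)$)
$b d{\left(-29,-13 \right)} = - 684 \left(-10 - -493 - -377 - 13 \left(-29\right)^{2}\right) = - 684 \left(-10 + 493 + 377 - 10933\right) = \left(-684\right) \left(-10073\right) = 6889932$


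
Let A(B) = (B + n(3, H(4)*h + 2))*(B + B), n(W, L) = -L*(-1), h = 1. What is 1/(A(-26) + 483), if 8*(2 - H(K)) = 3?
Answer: 2/3293 ≈ 0.00060735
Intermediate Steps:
H(K) = 13/8 (H(K) = 2 - ⅛*3 = 2 - 3/8 = 13/8)
n(W, L) = L
A(B) = 2*B*(29/8 + B) (A(B) = (B + ((13/8)*1 + 2))*(B + B) = (B + (13/8 + 2))*(2*B) = (B + 29/8)*(2*B) = (29/8 + B)*(2*B) = 2*B*(29/8 + B))
1/(A(-26) + 483) = 1/((¼)*(-26)*(29 + 8*(-26)) + 483) = 1/((¼)*(-26)*(29 - 208) + 483) = 1/((¼)*(-26)*(-179) + 483) = 1/(2327/2 + 483) = 1/(3293/2) = 2/3293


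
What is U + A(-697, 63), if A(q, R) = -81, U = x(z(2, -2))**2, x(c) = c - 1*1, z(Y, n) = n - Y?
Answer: -56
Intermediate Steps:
x(c) = -1 + c (x(c) = c - 1 = -1 + c)
U = 25 (U = (-1 + (-2 - 1*2))**2 = (-1 + (-2 - 2))**2 = (-1 - 4)**2 = (-5)**2 = 25)
U + A(-697, 63) = 25 - 81 = -56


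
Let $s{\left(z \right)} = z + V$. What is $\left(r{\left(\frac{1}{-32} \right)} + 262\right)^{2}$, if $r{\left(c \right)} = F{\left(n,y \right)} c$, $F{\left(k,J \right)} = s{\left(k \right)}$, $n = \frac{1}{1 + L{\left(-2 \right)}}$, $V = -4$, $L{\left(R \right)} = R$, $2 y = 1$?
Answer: $\frac{70375321}{1024} \approx 68726.0$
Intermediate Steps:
$y = \frac{1}{2}$ ($y = \frac{1}{2} \cdot 1 = \frac{1}{2} \approx 0.5$)
$s{\left(z \right)} = -4 + z$ ($s{\left(z \right)} = z - 4 = -4 + z$)
$n = -1$ ($n = \frac{1}{1 - 2} = \frac{1}{-1} = -1$)
$F{\left(k,J \right)} = -4 + k$
$r{\left(c \right)} = - 5 c$ ($r{\left(c \right)} = \left(-4 - 1\right) c = - 5 c$)
$\left(r{\left(\frac{1}{-32} \right)} + 262\right)^{2} = \left(- \frac{5}{-32} + 262\right)^{2} = \left(\left(-5\right) \left(- \frac{1}{32}\right) + 262\right)^{2} = \left(\frac{5}{32} + 262\right)^{2} = \left(\frac{8389}{32}\right)^{2} = \frac{70375321}{1024}$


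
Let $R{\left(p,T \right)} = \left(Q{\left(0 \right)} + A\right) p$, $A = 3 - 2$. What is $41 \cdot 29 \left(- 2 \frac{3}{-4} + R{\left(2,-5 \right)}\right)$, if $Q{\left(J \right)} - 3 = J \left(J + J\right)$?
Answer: $\frac{22591}{2} \approx 11296.0$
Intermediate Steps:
$A = 1$
$Q{\left(J \right)} = 3 + 2 J^{2}$ ($Q{\left(J \right)} = 3 + J \left(J + J\right) = 3 + J 2 J = 3 + 2 J^{2}$)
$R{\left(p,T \right)} = 4 p$ ($R{\left(p,T \right)} = \left(\left(3 + 2 \cdot 0^{2}\right) + 1\right) p = \left(\left(3 + 2 \cdot 0\right) + 1\right) p = \left(\left(3 + 0\right) + 1\right) p = \left(3 + 1\right) p = 4 p$)
$41 \cdot 29 \left(- 2 \frac{3}{-4} + R{\left(2,-5 \right)}\right) = 41 \cdot 29 \left(- 2 \frac{3}{-4} + 4 \cdot 2\right) = 1189 \left(- 2 \cdot 3 \left(- \frac{1}{4}\right) + 8\right) = 1189 \left(\left(-2\right) \left(- \frac{3}{4}\right) + 8\right) = 1189 \left(\frac{3}{2} + 8\right) = 1189 \cdot \frac{19}{2} = \frac{22591}{2}$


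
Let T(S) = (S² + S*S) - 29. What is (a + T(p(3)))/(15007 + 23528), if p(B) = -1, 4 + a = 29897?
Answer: 29866/38535 ≈ 0.77504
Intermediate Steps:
a = 29893 (a = -4 + 29897 = 29893)
T(S) = -29 + 2*S² (T(S) = (S² + S²) - 29 = 2*S² - 29 = -29 + 2*S²)
(a + T(p(3)))/(15007 + 23528) = (29893 + (-29 + 2*(-1)²))/(15007 + 23528) = (29893 + (-29 + 2*1))/38535 = (29893 + (-29 + 2))*(1/38535) = (29893 - 27)*(1/38535) = 29866*(1/38535) = 29866/38535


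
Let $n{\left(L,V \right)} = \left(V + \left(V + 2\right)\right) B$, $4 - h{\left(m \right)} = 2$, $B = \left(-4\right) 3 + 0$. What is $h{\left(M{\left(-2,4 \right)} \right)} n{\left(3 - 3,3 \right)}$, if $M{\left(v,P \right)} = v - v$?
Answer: $-192$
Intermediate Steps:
$M{\left(v,P \right)} = 0$
$B = -12$ ($B = -12 + 0 = -12$)
$h{\left(m \right)} = 2$ ($h{\left(m \right)} = 4 - 2 = 2$)
$n{\left(L,V \right)} = -24 - 24 V$ ($n{\left(L,V \right)} = \left(V + \left(V + 2\right)\right) \left(-12\right) = \left(V + \left(2 + V\right)\right) \left(-12\right) = \left(2 + 2 V\right) \left(-12\right) = -24 - 24 V$)
$h{\left(M{\left(-2,4 \right)} \right)} n{\left(3 - 3,3 \right)} = 2 \left(-24 - 72\right) = 2 \left(-96\right) = -192$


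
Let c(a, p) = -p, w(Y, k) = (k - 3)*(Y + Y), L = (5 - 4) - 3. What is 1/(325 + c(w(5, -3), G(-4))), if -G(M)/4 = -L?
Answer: 1/333 ≈ 0.0030030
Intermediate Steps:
L = -2 (L = 1 - 3 = -2)
w(Y, k) = 2*Y*(-3 + k) (w(Y, k) = (-3 + k)*(2*Y) = 2*Y*(-3 + k))
G(M) = -8 (G(M) = -(-4)*(-2) = -4*2 = -8)
1/(325 + c(w(5, -3), G(-4))) = 1/(325 - 1*(-8)) = 1/(325 + 8) = 1/333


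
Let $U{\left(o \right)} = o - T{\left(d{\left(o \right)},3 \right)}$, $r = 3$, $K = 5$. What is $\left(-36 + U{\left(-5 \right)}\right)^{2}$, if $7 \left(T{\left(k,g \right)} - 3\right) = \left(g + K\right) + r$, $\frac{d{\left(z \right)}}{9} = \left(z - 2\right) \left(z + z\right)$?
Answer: $\frac{101761}{49} \approx 2076.8$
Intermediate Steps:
$d{\left(z \right)} = 18 z \left(-2 + z\right)$ ($d{\left(z \right)} = 9 \left(z - 2\right) \left(z + z\right) = 9 \left(-2 + z\right) 2 z = 9 \cdot 2 z \left(-2 + z\right) = 18 z \left(-2 + z\right)$)
$T{\left(k,g \right)} = \frac{29}{7} + \frac{g}{7}$ ($T{\left(k,g \right)} = 3 + \frac{\left(g + 5\right) + 3}{7} = 3 + \frac{\left(5 + g\right) + 3}{7} = 3 + \frac{8 + g}{7} = 3 + \left(\frac{8}{7} + \frac{g}{7}\right) = \frac{29}{7} + \frac{g}{7}$)
$U{\left(o \right)} = - \frac{32}{7} + o$ ($U{\left(o \right)} = o - \left(\frac{29}{7} + \frac{1}{7} \cdot 3\right) = o - \left(\frac{29}{7} + \frac{3}{7}\right) = o - \frac{32}{7} = - \frac{32}{7} + o$)
$\left(-36 + U{\left(-5 \right)}\right)^{2} = \left(-36 - \frac{67}{7}\right)^{2} = \left(- \frac{319}{7}\right)^{2} = \frac{101761}{49}$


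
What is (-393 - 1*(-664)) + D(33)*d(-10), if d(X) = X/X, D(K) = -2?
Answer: 269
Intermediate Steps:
d(X) = 1
(-393 - 1*(-664)) + D(33)*d(-10) = (-393 - 1*(-664)) - 2*1 = (-393 + 664) - 2 = 271 - 2 = 269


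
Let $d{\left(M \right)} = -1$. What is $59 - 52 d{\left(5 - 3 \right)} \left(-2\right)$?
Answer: $-45$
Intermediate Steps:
$59 - 52 d{\left(5 - 3 \right)} \left(-2\right) = 59 - 52 \left(\left(-1\right) \left(-2\right)\right) = 59 - 104 = -45$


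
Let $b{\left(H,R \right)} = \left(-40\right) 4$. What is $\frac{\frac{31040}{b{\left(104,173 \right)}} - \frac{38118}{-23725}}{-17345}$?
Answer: $\frac{4564532}{411510125} \approx 0.011092$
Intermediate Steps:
$b{\left(H,R \right)} = -160$
$\frac{\frac{31040}{b{\left(104,173 \right)}} - \frac{38118}{-23725}}{-17345} = \frac{\frac{31040}{-160} - \frac{38118}{-23725}}{-17345} = \left(31040 \left(- \frac{1}{160}\right) - - \frac{38118}{23725}\right) \left(- \frac{1}{17345}\right) = \left(-194 + \frac{38118}{23725}\right) \left(- \frac{1}{17345}\right) = \left(- \frac{4564532}{23725}\right) \left(- \frac{1}{17345}\right) = \frac{4564532}{411510125}$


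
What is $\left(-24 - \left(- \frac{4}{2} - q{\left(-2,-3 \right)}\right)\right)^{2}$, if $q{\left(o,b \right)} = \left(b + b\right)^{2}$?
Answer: $196$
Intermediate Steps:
$q{\left(o,b \right)} = 4 b^{2}$ ($q{\left(o,b \right)} = \left(2 b\right)^{2} = 4 b^{2}$)
$\left(-24 - \left(- \frac{4}{2} - q{\left(-2,-3 \right)}\right)\right)^{2} = \left(-24 - \left(- \frac{4}{2} - 4 \left(-3\right)^{2}\right)\right)^{2} = \left(-24 - \left(\left(-4\right) \frac{1}{2} - 4 \cdot 9\right)\right)^{2} = \left(-24 - \left(-2 - 36\right)\right)^{2} = \left(-24 - -38\right)^{2} = \left(-24 + 38\right)^{2} = 14^{2} = 196$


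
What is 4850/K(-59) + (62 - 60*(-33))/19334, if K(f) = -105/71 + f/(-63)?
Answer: -104856952202/11726071 ≈ -8942.2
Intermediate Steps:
K(f) = -105/71 - f/63 (K(f) = -105*1/71 + f*(-1/63) = -105/71 - f/63)
4850/K(-59) + (62 - 60*(-33))/19334 = 4850/(-105/71 - 1/63*(-59)) + (62 - 60*(-33))/19334 = 4850/(-105/71 + 59/63) + (62 + 1980)*(1/19334) = 4850/(-2426/4473) + 2042*(1/19334) = 4850*(-4473/2426) + 1021/9667 = -10847025/1213 + 1021/9667 = -104856952202/11726071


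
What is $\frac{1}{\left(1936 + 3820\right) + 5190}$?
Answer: $\frac{1}{10946} \approx 9.1358 \cdot 10^{-5}$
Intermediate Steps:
$\frac{1}{\left(1936 + 3820\right) + 5190} = \frac{1}{5756 + 5190} = \frac{1}{10946}$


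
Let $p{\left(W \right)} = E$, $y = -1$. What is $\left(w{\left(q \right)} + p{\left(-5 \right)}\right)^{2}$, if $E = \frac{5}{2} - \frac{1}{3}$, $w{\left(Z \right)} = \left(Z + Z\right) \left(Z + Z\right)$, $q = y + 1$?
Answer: $\frac{169}{36} \approx 4.6944$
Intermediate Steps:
$q = 0$ ($q = -1 + 1 = 0$)
$w{\left(Z \right)} = 4 Z^{2}$ ($w{\left(Z \right)} = 2 Z 2 Z = 4 Z^{2}$)
$E = \frac{13}{6}$ ($E = 5 \cdot \frac{1}{2} - \frac{1}{3} = \frac{5}{2} - \frac{1}{3} = \frac{13}{6} \approx 2.1667$)
$p{\left(W \right)} = \frac{13}{6}$
$\left(w{\left(q \right)} + p{\left(-5 \right)}\right)^{2} = \left(4 \cdot 0^{2} + \frac{13}{6}\right)^{2} = \left(4 \cdot 0 + \frac{13}{6}\right)^{2} = \left(0 + \frac{13}{6}\right)^{2} = \left(\frac{13}{6}\right)^{2} = \frac{169}{36}$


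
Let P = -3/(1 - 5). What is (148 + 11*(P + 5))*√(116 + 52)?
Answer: 845*√42/2 ≈ 2738.1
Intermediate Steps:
P = ¾ (P = -3/(-4) = -3*(-¼) = ¾ ≈ 0.75000)
(148 + 11*(P + 5))*√(116 + 52) = (148 + 11*(¾ + 5))*√(116 + 52) = (148 + 11*(23/4))*√168 = (148 + 253/4)*(2*√42) = 845*(2*√42)/4 = 845*√42/2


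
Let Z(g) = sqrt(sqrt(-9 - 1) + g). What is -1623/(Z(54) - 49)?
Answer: 1623/(49 - sqrt(54 + I*sqrt(10))) ≈ 38.968 + 0.20123*I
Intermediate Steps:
Z(g) = sqrt(g + I*sqrt(10)) (Z(g) = sqrt(sqrt(-10) + g) = sqrt(I*sqrt(10) + g) = sqrt(g + I*sqrt(10)))
-1623/(Z(54) - 49) = -1623/(sqrt(54 + I*sqrt(10)) - 49) = -1623/(-49 + sqrt(54 + I*sqrt(10)))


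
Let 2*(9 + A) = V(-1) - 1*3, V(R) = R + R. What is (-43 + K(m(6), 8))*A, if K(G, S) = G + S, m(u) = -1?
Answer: 414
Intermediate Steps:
V(R) = 2*R
A = -23/2 (A = -9 + (2*(-1) - 1*3)/2 = -9 + (-2 - 3)/2 = -9 + (1/2)*(-5) = -9 - 5/2 = -23/2 ≈ -11.500)
(-43 + K(m(6), 8))*A = (-43 + (-1 + 8))*(-23/2) = (-43 + 7)*(-23/2) = -36*(-23/2) = 414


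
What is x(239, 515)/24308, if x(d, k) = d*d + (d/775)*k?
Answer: 2219593/941935 ≈ 2.3564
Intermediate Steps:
x(d, k) = d**2 + d*k/775 (x(d, k) = d**2 + (d*(1/775))*k = d**2 + (d/775)*k = d**2 + d*k/775)
x(239, 515)/24308 = ((1/775)*239*(515 + 775*239))/24308 = ((1/775)*239*(515 + 185225))*(1/24308) = ((1/775)*239*185740)*(1/24308) = (8878372/155)*(1/24308) = 2219593/941935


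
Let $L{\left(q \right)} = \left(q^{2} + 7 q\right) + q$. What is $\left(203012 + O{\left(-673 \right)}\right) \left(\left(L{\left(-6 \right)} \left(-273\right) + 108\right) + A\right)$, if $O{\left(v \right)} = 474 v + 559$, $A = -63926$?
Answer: $6988423602$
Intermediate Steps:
$L{\left(q \right)} = q^{2} + 8 q$
$O{\left(v \right)} = 559 + 474 v$
$\left(203012 + O{\left(-673 \right)}\right) \left(\left(L{\left(-6 \right)} \left(-273\right) + 108\right) + A\right) = \left(203012 + \left(559 + 474 \left(-673\right)\right)\right) \left(\left(- 6 \left(8 - 6\right) \left(-273\right) + 108\right) - 63926\right) = \left(203012 + \left(559 - 319002\right)\right) \left(\left(\left(-6\right) 2 \left(-273\right) + 108\right) - 63926\right) = \left(203012 - 318443\right) \left(\left(\left(-12\right) \left(-273\right) + 108\right) - 63926\right) = - 115431 \left(\left(3276 + 108\right) - 63926\right) = - 115431 \left(3384 - 63926\right) = \left(-115431\right) \left(-60542\right) = 6988423602$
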